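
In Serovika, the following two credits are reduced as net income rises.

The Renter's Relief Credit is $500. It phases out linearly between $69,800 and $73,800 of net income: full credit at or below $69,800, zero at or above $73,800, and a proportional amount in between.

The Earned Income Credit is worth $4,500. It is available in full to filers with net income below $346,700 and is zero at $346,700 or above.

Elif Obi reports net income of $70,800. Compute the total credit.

$4,875

Renter's Relief Credit: $70,800 is $1,000 into a $4,000 phase-out range, leaving 3,000/4,000 of the credit: $500 × 3,000/4,000 = $375.
Earned Income Credit: $70,800 is below the $346,700 cutoff, so the full $4,500 applies.
Total: $375 + $4,500 = $4,875.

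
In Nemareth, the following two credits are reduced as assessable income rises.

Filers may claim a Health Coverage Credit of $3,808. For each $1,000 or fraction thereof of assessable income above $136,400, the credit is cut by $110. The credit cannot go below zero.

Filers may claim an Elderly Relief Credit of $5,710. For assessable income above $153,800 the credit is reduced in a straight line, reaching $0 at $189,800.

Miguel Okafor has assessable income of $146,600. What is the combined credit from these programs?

Health Coverage Credit: income exceeds $136,400 by $10,200, which is 11 full-or-partial $1,000 increments; reduction = 11 × $110 = $1,210, leaving $2,598.
Elderly Relief Credit: $146,600 is at or below the $153,800 threshold, so the full $5,710 applies.
Total: $2,598 + $5,710 = $8,308.

$8,308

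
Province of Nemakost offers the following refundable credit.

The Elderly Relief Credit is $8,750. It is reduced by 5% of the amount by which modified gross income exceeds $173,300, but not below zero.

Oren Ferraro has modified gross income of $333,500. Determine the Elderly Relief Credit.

$740

Elderly Relief Credit: 5% of the $160,200 excess over $173,300 is $8,010; credit = $8,750 − $8,010 = $740.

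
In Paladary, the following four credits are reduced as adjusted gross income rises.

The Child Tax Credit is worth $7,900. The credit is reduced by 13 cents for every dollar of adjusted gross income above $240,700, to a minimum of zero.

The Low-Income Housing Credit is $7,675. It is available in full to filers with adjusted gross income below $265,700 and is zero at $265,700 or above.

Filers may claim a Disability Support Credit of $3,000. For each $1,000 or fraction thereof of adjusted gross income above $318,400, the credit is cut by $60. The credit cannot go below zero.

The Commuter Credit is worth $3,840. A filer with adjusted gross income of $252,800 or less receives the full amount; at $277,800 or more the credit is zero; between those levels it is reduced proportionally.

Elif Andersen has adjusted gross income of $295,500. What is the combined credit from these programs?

Child Tax Credit: 13% of the $54,800 excess over $240,700 is $7,124; credit = $7,900 − $7,124 = $776.
Low-Income Housing Credit: $295,500 meets or exceeds the $265,700 cutoff, so the credit is $0.
Disability Support Credit: $295,500 is at or below the $318,400 threshold, so the full $3,000 applies.
Commuter Credit: $295,500 is at or above $277,800, so the credit is $0.
Total: $776 + $0 + $3,000 + $0 = $3,776.

$3,776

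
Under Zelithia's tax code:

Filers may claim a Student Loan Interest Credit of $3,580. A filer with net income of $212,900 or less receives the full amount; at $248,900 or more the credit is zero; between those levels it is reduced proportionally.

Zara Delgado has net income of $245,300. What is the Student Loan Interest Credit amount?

$358

Student Loan Interest Credit: $245,300 is $32,400 into a $36,000 phase-out range, leaving 3,600/36,000 of the credit: $3,580 × 3,600/36,000 = $358.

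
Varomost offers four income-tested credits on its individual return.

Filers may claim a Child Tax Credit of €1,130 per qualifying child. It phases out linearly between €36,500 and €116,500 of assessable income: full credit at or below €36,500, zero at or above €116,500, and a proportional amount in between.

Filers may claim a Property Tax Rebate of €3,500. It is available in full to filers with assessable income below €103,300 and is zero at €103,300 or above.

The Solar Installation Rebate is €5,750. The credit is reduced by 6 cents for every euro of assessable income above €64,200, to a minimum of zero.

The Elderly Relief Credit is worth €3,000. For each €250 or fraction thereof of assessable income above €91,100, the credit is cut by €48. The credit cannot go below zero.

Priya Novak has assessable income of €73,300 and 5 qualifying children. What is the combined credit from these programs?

€14,755

Child Tax Credit: base = 5 × €1,130 = €5,650. €73,300 is €36,800 into a €80,000 phase-out range, leaving 43,200/80,000 of the credit: €5,650 × 43,200/80,000 = €3,051.
Property Tax Rebate: €73,300 is below the €103,300 cutoff, so the full €3,500 applies.
Solar Installation Rebate: 6% of the €9,100 excess over €64,200 is €546; credit = €5,750 − €546 = €5,204.
Elderly Relief Credit: €73,300 is at or below the €91,100 threshold, so the full €3,000 applies.
Total: €3,051 + €3,500 + €5,204 + €3,000 = €14,755.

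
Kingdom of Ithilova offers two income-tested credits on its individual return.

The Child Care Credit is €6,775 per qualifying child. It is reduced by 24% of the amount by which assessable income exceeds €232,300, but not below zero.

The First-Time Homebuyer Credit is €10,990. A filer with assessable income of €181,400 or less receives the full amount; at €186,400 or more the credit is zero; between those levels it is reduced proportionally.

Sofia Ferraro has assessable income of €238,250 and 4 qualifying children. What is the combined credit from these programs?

€25,672

Child Care Credit: base = 4 × €6,775 = €27,100. 24% of the €5,950 excess over €232,300 is €1,428; credit = €27,100 − €1,428 = €25,672.
First-Time Homebuyer Credit: €238,250 is at or above €186,400, so the credit is €0.
Total: €25,672 + €0 = €25,672.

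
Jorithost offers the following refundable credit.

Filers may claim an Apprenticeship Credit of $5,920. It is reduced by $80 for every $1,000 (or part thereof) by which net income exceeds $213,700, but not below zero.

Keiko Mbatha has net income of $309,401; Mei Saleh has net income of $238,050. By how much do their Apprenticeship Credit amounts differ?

Keiko ($309,401): Apprenticeship Credit: income exceeds $213,700 by $95,701 → 96 increments × $80 = $7,680 ≥ base, so the credit is $0.
Mei ($238,050): Apprenticeship Credit: income exceeds $213,700 by $24,350, which is 25 full-or-partial $1,000 increments; reduction = 25 × $80 = $2,000, leaving $3,920.
Difference: |$0 − $3,920| = $3,920.

$3,920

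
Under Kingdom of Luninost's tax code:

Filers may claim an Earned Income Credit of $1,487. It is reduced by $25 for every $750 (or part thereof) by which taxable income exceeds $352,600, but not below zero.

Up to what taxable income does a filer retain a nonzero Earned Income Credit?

After 59 increments the reduction is 59 × $25 = $1,475, leaving $12; one more increment wipes it out. Increment 59 ends at excess 59 × $750 = $44,250, so the highest qualifying income is $352,600 + $44,250 = $396,850.

$396,850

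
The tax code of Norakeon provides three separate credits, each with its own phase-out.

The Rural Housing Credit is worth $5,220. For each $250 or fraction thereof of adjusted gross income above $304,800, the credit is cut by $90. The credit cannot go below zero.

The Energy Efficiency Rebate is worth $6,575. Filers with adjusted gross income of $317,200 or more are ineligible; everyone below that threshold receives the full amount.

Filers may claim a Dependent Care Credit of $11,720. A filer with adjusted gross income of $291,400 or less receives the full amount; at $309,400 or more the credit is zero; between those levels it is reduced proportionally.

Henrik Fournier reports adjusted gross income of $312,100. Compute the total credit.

$9,095

Rural Housing Credit: income exceeds $304,800 by $7,300, which is 30 full-or-partial $250 increments; reduction = 30 × $90 = $2,700, leaving $2,520.
Energy Efficiency Rebate: $312,100 is below the $317,200 cutoff, so the full $6,575 applies.
Dependent Care Credit: $312,100 is at or above $309,400, so the credit is $0.
Total: $2,520 + $6,575 + $0 = $9,095.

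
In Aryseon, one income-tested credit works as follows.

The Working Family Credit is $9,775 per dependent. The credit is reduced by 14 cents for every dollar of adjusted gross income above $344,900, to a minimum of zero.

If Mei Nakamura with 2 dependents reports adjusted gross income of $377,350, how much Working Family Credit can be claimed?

$15,007

Working Family Credit: base = 2 × $9,775 = $19,550. 14% of the $32,450 excess over $344,900 is $4,543; credit = $19,550 − $4,543 = $15,007.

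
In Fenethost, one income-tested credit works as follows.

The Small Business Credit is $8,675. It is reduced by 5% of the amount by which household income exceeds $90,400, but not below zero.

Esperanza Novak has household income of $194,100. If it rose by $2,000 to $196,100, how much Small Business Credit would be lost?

$100

At $194,100 — 5% of the $103,700 excess over $90,400 is $5,185; credit = $8,675 − $5,185 = $3,490.
At $196,100 — 5% of the $105,700 excess over $90,400 is $5,285; credit = $8,675 − $5,285 = $3,390.
Lost: $3,490 − $3,390 = $100.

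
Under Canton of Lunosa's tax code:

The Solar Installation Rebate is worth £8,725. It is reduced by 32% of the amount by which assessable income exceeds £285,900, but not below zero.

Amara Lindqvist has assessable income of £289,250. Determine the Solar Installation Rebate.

£7,653

Solar Installation Rebate: 32% of the £3,350 excess over £285,900 is £1,072; credit = £8,725 − £1,072 = £7,653.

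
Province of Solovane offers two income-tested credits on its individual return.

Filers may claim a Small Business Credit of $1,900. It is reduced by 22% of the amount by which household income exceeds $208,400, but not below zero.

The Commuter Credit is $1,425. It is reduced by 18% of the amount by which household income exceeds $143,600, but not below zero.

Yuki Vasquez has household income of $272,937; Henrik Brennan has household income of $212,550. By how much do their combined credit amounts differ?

$987

Yuki ($272,937): Small Business Credit: 22% of the $64,537 excess over $208,400 is $14,198.14 ≥ base, so the credit is $0. Commuter Credit: 18% of the $129,337 excess over $143,600 is $23,280.66 ≥ base, so the credit is $0. total $0 + $0 = $0
Henrik ($212,550): Small Business Credit: 22% of the $4,150 excess over $208,400 is $913; credit = $1,900 − $913 = $987. Commuter Credit: 18% of the $68,950 excess over $143,600 is $12,411 ≥ base, so the credit is $0. total $987 + $0 = $987
Difference: |$0 − $987| = $987.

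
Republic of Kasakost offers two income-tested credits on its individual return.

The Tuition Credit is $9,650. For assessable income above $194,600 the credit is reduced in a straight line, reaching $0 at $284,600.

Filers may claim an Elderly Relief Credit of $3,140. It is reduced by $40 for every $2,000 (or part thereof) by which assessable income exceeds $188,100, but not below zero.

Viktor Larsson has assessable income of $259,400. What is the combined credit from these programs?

Tuition Credit: $259,400 is $64,800 into a $90,000 phase-out range, leaving 25,200/90,000 of the credit: $9,650 × 25,200/90,000 = $2,702.
Elderly Relief Credit: income exceeds $188,100 by $71,300, which is 36 full-or-partial $2,000 increments; reduction = 36 × $40 = $1,440, leaving $1,700.
Total: $2,702 + $1,700 = $4,402.

$4,402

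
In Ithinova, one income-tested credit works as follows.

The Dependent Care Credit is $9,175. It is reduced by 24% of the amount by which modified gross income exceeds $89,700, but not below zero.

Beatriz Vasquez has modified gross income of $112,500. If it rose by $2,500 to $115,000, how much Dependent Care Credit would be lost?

$600

At $112,500 — 24% of the $22,800 excess over $89,700 is $5,472; credit = $9,175 − $5,472 = $3,703.
At $115,000 — 24% of the $25,300 excess over $89,700 is $6,072; credit = $9,175 − $6,072 = $3,103.
Lost: $3,703 − $3,103 = $600.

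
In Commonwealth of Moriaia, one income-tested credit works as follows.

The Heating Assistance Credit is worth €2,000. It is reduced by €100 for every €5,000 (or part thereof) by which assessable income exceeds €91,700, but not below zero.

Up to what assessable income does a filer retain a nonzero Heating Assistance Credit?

After 19 increments the reduction is 19 × €100 = €1,900, leaving €100; one more increment wipes it out. Increment 19 ends at excess 19 × €5,000 = €95,000, so the highest qualifying income is €91,700 + €95,000 = €186,700.

€186,700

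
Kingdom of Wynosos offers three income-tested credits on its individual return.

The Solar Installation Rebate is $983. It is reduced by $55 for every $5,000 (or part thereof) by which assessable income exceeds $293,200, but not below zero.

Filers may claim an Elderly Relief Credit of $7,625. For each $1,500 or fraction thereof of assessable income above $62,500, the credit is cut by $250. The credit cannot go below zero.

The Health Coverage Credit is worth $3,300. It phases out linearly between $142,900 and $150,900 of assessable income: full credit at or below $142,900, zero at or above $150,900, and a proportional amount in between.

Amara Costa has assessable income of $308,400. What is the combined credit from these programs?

$763

Solar Installation Rebate: income exceeds $293,200 by $15,200, which is 4 full-or-partial $5,000 increments; reduction = 4 × $55 = $220, leaving $763.
Elderly Relief Credit: income exceeds $62,500 by $245,900 → 164 increments × $250 = $41,000 ≥ base, so the credit is $0.
Health Coverage Credit: $308,400 is at or above $150,900, so the credit is $0.
Total: $763 + $0 + $0 = $763.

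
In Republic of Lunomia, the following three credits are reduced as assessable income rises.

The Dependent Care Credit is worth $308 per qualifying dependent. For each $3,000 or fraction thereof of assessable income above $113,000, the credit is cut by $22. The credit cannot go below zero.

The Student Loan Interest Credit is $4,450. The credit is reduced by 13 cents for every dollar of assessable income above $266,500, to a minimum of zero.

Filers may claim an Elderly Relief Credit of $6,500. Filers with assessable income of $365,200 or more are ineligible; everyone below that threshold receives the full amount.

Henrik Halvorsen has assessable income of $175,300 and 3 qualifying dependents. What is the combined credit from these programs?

$11,412

Dependent Care Credit: base = 3 × $308 = $924. income exceeds $113,000 by $62,300, which is 21 full-or-partial $3,000 increments; reduction = 21 × $22 = $462, leaving $462.
Student Loan Interest Credit: $175,300 is at or below the $266,500 threshold, so the full $4,450 applies.
Elderly Relief Credit: $175,300 is below the $365,200 cutoff, so the full $6,500 applies.
Total: $462 + $4,450 + $6,500 = $11,412.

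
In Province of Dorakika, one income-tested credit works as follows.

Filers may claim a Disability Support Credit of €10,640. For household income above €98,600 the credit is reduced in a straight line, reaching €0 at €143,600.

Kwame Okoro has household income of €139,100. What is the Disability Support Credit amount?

€1,064

Disability Support Credit: €139,100 is €40,500 into a €45,000 phase-out range, leaving 4,500/45,000 of the credit: €10,640 × 4,500/45,000 = €1,064.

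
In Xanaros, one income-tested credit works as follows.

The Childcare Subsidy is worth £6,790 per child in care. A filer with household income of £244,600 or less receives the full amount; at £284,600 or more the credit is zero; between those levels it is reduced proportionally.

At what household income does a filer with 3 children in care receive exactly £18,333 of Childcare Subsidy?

Full credit = 3 × £6,790 = £20,370.
£18,333 is 18,333/20,370 of the full £20,370, so 2,037/20,370 of the £40,000 range has been used: income = £244,600 + £40,000 × 2,037/20,370 = £248,600.

£248,600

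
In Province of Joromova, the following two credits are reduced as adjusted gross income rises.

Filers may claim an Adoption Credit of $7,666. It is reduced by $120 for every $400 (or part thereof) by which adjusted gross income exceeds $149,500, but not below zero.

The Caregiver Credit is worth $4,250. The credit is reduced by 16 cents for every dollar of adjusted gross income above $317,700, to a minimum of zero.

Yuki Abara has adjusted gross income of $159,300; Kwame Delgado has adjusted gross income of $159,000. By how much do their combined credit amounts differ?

$120

Yuki ($159,300): Adoption Credit: income exceeds $149,500 by $9,800, which is 25 full-or-partial $400 increments; reduction = 25 × $120 = $3,000, leaving $4,666. Caregiver Credit: $159,300 is at or below the $317,700 threshold, so the full $4,250 applies. total $4,666 + $4,250 = $8,916
Kwame ($159,000): Adoption Credit: income exceeds $149,500 by $9,500, which is 24 full-or-partial $400 increments; reduction = 24 × $120 = $2,880, leaving $4,786. Caregiver Credit: $159,000 is at or below the $317,700 threshold, so the full $4,250 applies. total $4,786 + $4,250 = $9,036
Difference: |$8,916 − $9,036| = $120.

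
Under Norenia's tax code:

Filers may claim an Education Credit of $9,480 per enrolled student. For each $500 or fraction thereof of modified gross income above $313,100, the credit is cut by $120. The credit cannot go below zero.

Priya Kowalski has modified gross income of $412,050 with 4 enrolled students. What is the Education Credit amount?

$14,160

Education Credit: base = 4 × $9,480 = $37,920. income exceeds $313,100 by $98,950, which is 198 full-or-partial $500 increments; reduction = 198 × $120 = $23,760, leaving $14,160.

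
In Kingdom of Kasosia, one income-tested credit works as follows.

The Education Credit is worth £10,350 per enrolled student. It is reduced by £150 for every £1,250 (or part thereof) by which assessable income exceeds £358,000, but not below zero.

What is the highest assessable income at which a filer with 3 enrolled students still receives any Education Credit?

£615,500

Full credit = 3 × £10,350 = £31,050.
After 206 increments the reduction is 206 × £150 = £30,900, leaving £150; one more increment wipes it out. Increment 206 ends at excess 206 × £1,250 = £257,500, so the highest qualifying income is £358,000 + £257,500 = £615,500.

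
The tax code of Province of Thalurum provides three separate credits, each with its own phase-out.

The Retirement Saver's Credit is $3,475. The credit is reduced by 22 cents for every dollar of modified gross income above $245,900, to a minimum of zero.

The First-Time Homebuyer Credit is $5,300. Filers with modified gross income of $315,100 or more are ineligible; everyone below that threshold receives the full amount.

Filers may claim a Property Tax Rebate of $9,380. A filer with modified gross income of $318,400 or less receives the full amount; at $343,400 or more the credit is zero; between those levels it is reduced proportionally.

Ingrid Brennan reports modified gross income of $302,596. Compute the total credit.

$14,680

Retirement Saver's Credit: 22% of the $56,696 excess over $245,900 is $12,473.12 ≥ base, so the credit is $0.
First-Time Homebuyer Credit: $302,596 is below the $315,100 cutoff, so the full $5,300 applies.
Property Tax Rebate: $302,596 is at or below the $318,400 threshold, so the full $9,380 applies.
Total: $0 + $5,300 + $9,380 = $14,680.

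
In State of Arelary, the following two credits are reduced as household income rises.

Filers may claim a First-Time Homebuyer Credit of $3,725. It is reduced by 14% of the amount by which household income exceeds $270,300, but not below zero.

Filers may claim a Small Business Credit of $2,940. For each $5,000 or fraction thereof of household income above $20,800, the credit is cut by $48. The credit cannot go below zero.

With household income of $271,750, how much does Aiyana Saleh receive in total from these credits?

First-Time Homebuyer Credit: 14% of the $1,450 excess over $270,300 is $203; credit = $3,725 − $203 = $3,522.
Small Business Credit: income exceeds $20,800 by $250,950, which is 51 full-or-partial $5,000 increments; reduction = 51 × $48 = $2,448, leaving $492.
Total: $3,522 + $492 = $4,014.

$4,014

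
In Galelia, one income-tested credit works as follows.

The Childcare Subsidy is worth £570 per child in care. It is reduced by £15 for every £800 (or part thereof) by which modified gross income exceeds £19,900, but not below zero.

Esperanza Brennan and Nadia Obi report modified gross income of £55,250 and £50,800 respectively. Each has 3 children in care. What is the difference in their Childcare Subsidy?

Esperanza (£55,250): Childcare Subsidy: base = 3 × £570 = £1,710. income exceeds £19,900 by £35,350, which is 45 full-or-partial £800 increments; reduction = 45 × £15 = £675, leaving £1,035.
Nadia (£50,800): Childcare Subsidy: base = 3 × £570 = £1,710. income exceeds £19,900 by £30,900, which is 39 full-or-partial £800 increments; reduction = 39 × £15 = £585, leaving £1,125.
Difference: |£1,035 − £1,125| = £90.

£90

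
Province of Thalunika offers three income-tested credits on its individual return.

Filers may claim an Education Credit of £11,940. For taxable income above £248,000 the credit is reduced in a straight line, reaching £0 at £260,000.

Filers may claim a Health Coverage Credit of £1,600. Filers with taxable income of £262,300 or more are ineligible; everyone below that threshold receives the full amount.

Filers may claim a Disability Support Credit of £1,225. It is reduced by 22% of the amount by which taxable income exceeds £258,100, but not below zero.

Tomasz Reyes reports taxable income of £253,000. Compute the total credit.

Education Credit: £253,000 is £5,000 into a £12,000 phase-out range, leaving 7,000/12,000 of the credit: £11,940 × 7,000/12,000 = £6,965.
Health Coverage Credit: £253,000 is below the £262,300 cutoff, so the full £1,600 applies.
Disability Support Credit: £253,000 is at or below the £258,100 threshold, so the full £1,225 applies.
Total: £6,965 + £1,600 + £1,225 = £9,790.

£9,790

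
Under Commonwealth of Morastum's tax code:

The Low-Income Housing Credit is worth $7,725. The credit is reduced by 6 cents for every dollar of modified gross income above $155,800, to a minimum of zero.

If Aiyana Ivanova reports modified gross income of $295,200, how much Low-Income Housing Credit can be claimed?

Low-Income Housing Credit: 6% of the $139,400 excess over $155,800 is $8,364 ≥ base, so the credit is $0.

$0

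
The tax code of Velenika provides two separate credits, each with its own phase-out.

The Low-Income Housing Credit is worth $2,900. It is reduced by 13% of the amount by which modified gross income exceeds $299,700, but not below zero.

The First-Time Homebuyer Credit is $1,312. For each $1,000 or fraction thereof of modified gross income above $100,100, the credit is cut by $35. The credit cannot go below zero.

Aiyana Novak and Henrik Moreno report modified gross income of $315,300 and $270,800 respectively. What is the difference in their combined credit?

$2,028

Aiyana ($315,300): Low-Income Housing Credit: 13% of the $15,600 excess over $299,700 is $2,028; credit = $2,900 − $2,028 = $872. First-Time Homebuyer Credit: income exceeds $100,100 by $215,200 → 216 increments × $35 = $7,560 ≥ base, so the credit is $0. total $872 + $0 = $872
Henrik ($270,800): Low-Income Housing Credit: $270,800 is at or below the $299,700 threshold, so the full $2,900 applies. First-Time Homebuyer Credit: income exceeds $100,100 by $170,700 → 171 increments × $35 = $5,985 ≥ base, so the credit is $0. total $2,900 + $0 = $2,900
Difference: |$872 − $2,900| = $2,028.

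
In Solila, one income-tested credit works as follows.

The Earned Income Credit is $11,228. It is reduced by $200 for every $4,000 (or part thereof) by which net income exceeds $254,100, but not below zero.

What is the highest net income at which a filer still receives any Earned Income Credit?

After 56 increments the reduction is 56 × $200 = $11,200, leaving $28; one more increment wipes it out. Increment 56 ends at excess 56 × $4,000 = $224,000, so the highest qualifying income is $254,100 + $224,000 = $478,100.

$478,100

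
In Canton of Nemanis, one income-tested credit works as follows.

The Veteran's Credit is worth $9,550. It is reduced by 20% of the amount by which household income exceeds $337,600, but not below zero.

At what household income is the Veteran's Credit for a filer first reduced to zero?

$385,350

The credit falls by 20% of each dollar above $337,600, so it reaches zero when the excess is $9,550 / 20% = $47,750: income = $337,600 + $47,750 = $385,350.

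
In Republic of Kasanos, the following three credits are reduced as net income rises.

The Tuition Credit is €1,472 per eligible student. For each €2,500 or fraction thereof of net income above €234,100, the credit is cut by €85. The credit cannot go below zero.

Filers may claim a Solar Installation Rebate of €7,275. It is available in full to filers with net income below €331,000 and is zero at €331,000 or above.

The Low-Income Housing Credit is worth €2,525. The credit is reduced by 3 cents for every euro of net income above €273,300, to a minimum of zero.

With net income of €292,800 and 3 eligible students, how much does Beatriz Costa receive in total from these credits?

€11,591

Tuition Credit: base = 3 × €1,472 = €4,416. income exceeds €234,100 by €58,700, which is 24 full-or-partial €2,500 increments; reduction = 24 × €85 = €2,040, leaving €2,376.
Solar Installation Rebate: €292,800 is below the €331,000 cutoff, so the full €7,275 applies.
Low-Income Housing Credit: 3% of the €19,500 excess over €273,300 is €585; credit = €2,525 − €585 = €1,940.
Total: €2,376 + €7,275 + €1,940 = €11,591.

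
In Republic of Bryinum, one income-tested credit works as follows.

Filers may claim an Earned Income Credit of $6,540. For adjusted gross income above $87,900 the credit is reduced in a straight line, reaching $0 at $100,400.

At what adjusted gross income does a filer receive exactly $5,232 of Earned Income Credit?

$5,232 is 5,232/6,540 of the full $6,540, so 1,308/6,540 of the $12,500 range has been used: income = $87,900 + $12,500 × 1,308/6,540 = $90,400.

$90,400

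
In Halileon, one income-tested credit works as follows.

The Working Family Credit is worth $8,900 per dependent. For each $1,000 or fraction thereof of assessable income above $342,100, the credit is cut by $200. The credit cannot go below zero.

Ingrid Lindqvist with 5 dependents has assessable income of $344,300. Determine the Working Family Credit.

Working Family Credit: base = 5 × $8,900 = $44,500. income exceeds $342,100 by $2,200, which is 3 full-or-partial $1,000 increments; reduction = 3 × $200 = $600, leaving $43,900.

$43,900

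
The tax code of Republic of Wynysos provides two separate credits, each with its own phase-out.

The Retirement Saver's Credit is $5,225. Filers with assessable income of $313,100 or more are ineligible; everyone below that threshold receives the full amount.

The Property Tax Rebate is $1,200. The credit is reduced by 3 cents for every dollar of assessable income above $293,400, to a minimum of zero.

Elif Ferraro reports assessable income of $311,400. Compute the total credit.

$5,885

Retirement Saver's Credit: $311,400 is below the $313,100 cutoff, so the full $5,225 applies.
Property Tax Rebate: 3% of the $18,000 excess over $293,400 is $540; credit = $1,200 − $540 = $660.
Total: $5,225 + $660 = $5,885.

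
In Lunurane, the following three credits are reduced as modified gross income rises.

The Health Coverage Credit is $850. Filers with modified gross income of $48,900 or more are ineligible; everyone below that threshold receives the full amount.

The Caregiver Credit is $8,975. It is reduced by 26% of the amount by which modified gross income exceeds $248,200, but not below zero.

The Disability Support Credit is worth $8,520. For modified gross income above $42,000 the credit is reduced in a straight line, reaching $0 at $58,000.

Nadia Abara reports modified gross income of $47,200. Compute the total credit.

Health Coverage Credit: $47,200 is below the $48,900 cutoff, so the full $850 applies.
Caregiver Credit: $47,200 is at or below the $248,200 threshold, so the full $8,975 applies.
Disability Support Credit: $47,200 is $5,200 into a $16,000 phase-out range, leaving 10,800/16,000 of the credit: $8,520 × 10,800/16,000 = $5,751.
Total: $850 + $8,975 + $5,751 = $15,576.

$15,576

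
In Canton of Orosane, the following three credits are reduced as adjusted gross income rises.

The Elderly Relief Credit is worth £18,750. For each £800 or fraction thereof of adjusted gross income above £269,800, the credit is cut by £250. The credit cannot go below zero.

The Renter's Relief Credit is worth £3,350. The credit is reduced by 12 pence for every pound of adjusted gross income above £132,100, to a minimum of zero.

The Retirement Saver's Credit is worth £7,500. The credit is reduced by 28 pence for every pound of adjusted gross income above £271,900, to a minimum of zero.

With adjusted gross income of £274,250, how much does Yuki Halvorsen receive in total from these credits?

Elderly Relief Credit: income exceeds £269,800 by £4,450, which is 6 full-or-partial £800 increments; reduction = 6 × £250 = £1,500, leaving £17,250.
Renter's Relief Credit: 12% of the £142,150 excess over £132,100 is £17,058 ≥ base, so the credit is £0.
Retirement Saver's Credit: 28% of the £2,350 excess over £271,900 is £658; credit = £7,500 − £658 = £6,842.
Total: £17,250 + £0 + £6,842 = £24,092.

£24,092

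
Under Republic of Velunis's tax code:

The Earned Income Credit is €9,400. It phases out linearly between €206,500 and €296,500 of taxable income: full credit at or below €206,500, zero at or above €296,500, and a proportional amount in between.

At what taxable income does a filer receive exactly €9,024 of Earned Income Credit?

€9,024 is 9,024/9,400 of the full €9,400, so 376/9,400 of the €90,000 range has been used: income = €206,500 + €90,000 × 376/9,400 = €210,100.

€210,100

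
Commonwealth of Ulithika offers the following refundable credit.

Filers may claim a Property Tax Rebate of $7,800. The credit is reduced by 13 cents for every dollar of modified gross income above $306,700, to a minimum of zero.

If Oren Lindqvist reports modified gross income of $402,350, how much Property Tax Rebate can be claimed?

Property Tax Rebate: 13% of the $95,650 excess over $306,700 is $12,434.50 ≥ base, so the credit is $0.

$0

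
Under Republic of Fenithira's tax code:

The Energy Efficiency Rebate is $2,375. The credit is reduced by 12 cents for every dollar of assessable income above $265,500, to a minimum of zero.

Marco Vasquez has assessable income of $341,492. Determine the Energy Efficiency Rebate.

$0

Energy Efficiency Rebate: 12% of the $75,992 excess over $265,500 is $9,119.04 ≥ base, so the credit is $0.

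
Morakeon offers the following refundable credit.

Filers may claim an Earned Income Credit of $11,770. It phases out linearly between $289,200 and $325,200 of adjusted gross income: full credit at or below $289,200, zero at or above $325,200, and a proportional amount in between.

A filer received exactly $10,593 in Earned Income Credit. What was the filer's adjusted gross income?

$10,593 is 10,593/11,770 of the full $11,770, so 1,177/11,770 of the $36,000 range has been used: income = $289,200 + $36,000 × 1,177/11,770 = $292,800.

$292,800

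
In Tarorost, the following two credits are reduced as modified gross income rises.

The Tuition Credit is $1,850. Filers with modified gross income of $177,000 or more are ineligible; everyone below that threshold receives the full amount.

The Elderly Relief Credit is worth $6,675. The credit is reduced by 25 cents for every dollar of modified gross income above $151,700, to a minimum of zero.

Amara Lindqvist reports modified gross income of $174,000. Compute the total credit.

Tuition Credit: $174,000 is below the $177,000 cutoff, so the full $1,850 applies.
Elderly Relief Credit: 25% of the $22,300 excess over $151,700 is $5,575; credit = $6,675 − $5,575 = $1,100.
Total: $1,850 + $1,100 = $2,950.

$2,950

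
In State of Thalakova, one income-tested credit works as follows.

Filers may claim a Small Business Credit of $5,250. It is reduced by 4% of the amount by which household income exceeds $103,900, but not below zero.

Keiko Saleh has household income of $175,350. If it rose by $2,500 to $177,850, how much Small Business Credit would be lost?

$100

At $175,350 — 4% of the $71,450 excess over $103,900 is $2,858; credit = $5,250 − $2,858 = $2,392.
At $177,850 — 4% of the $73,950 excess over $103,900 is $2,958; credit = $5,250 − $2,958 = $2,292.
Lost: $2,392 − $2,292 = $100.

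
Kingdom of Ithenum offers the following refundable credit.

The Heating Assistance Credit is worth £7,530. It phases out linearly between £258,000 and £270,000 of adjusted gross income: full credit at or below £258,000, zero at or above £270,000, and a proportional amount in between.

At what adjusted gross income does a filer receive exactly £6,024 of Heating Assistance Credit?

£260,400

£6,024 is 6,024/7,530 of the full £7,530, so 1,506/7,530 of the £12,000 range has been used: income = £258,000 + £12,000 × 1,506/7,530 = £260,400.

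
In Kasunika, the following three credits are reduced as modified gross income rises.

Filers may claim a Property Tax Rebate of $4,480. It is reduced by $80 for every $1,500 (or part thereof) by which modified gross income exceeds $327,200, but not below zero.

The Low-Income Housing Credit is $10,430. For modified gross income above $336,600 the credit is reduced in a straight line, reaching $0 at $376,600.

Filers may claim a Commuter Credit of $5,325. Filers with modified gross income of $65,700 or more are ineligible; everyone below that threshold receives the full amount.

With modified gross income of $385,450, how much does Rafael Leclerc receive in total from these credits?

Property Tax Rebate: income exceeds $327,200 by $58,250, which is 39 full-or-partial $1,500 increments; reduction = 39 × $80 = $3,120, leaving $1,360.
Low-Income Housing Credit: $385,450 is at or above $376,600, so the credit is $0.
Commuter Credit: $385,450 meets or exceeds the $65,700 cutoff, so the credit is $0.
Total: $1,360 + $0 + $0 = $1,360.

$1,360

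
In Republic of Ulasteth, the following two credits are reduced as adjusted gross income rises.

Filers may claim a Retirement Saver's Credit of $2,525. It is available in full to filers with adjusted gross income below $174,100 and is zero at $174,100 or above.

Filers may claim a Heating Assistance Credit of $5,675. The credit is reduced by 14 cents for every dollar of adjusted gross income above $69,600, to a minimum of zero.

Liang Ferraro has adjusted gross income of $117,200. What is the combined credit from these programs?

$2,525

Retirement Saver's Credit: $117,200 is below the $174,100 cutoff, so the full $2,525 applies.
Heating Assistance Credit: 14% of the $47,600 excess over $69,600 is $6,664 ≥ base, so the credit is $0.
Total: $2,525 + $0 = $2,525.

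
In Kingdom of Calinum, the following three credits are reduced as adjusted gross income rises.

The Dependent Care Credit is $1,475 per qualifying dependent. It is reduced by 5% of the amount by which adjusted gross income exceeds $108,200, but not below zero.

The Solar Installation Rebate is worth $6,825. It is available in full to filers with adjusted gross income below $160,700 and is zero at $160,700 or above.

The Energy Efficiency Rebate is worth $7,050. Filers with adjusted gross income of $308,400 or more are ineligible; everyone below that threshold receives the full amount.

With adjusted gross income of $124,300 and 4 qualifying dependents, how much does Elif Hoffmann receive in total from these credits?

$18,970

Dependent Care Credit: base = 4 × $1,475 = $5,900. 5% of the $16,100 excess over $108,200 is $805; credit = $5,900 − $805 = $5,095.
Solar Installation Rebate: $124,300 is below the $160,700 cutoff, so the full $6,825 applies.
Energy Efficiency Rebate: $124,300 is below the $308,400 cutoff, so the full $7,050 applies.
Total: $5,095 + $6,825 + $7,050 = $18,970.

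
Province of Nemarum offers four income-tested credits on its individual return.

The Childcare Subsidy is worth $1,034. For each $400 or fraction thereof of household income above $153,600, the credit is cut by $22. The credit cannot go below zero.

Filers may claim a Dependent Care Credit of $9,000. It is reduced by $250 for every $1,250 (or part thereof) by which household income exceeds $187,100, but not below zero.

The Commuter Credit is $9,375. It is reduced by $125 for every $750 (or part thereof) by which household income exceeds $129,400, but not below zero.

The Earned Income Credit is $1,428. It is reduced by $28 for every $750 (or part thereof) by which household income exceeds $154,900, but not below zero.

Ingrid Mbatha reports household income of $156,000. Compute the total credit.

Childcare Subsidy: income exceeds $153,600 by $2,400, which is 6 full-or-partial $400 increments; reduction = 6 × $22 = $132, leaving $902.
Dependent Care Credit: $156,000 is at or below the $187,100 threshold, so the full $9,000 applies.
Commuter Credit: income exceeds $129,400 by $26,600, which is 36 full-or-partial $750 increments; reduction = 36 × $125 = $4,500, leaving $4,875.
Earned Income Credit: income exceeds $154,900 by $1,100, which is 2 full-or-partial $750 increments; reduction = 2 × $28 = $56, leaving $1,372.
Total: $902 + $9,000 + $4,875 + $1,372 = $16,149.

$16,149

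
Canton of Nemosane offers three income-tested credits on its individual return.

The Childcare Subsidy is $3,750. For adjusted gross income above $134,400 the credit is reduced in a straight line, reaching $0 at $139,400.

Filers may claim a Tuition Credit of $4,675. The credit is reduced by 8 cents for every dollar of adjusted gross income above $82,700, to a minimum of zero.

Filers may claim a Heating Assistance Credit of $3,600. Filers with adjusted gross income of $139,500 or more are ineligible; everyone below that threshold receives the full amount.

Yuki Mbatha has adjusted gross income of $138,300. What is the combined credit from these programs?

$4,652

Childcare Subsidy: $138,300 is $3,900 into a $5,000 phase-out range, leaving 1,100/5,000 of the credit: $3,750 × 1,100/5,000 = $825.
Tuition Credit: 8% of the $55,600 excess over $82,700 is $4,448; credit = $4,675 − $4,448 = $227.
Heating Assistance Credit: $138,300 is below the $139,500 cutoff, so the full $3,600 applies.
Total: $825 + $227 + $3,600 = $4,652.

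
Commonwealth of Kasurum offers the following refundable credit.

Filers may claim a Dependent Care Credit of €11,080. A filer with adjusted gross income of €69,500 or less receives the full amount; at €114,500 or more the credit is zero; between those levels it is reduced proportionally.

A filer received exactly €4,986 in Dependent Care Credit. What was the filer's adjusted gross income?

€4,986 is 4,986/11,080 of the full €11,080, so 6,094/11,080 of the €45,000 range has been used: income = €69,500 + €45,000 × 6,094/11,080 = €94,250.

€94,250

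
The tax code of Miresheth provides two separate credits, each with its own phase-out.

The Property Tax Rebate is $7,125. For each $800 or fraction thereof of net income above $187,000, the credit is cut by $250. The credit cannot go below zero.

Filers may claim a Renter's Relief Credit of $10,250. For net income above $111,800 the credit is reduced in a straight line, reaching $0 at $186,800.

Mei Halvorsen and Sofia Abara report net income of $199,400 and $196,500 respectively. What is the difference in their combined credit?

$1,000

Mei ($199,400): Property Tax Rebate: income exceeds $187,000 by $12,400, which is 16 full-or-partial $800 increments; reduction = 16 × $250 = $4,000, leaving $3,125. Renter's Relief Credit: $199,400 is at or above $186,800, so the credit is $0. total $3,125 + $0 = $3,125
Sofia ($196,500): Property Tax Rebate: income exceeds $187,000 by $9,500, which is 12 full-or-partial $800 increments; reduction = 12 × $250 = $3,000, leaving $4,125. Renter's Relief Credit: $196,500 is at or above $186,800, so the credit is $0. total $4,125 + $0 = $4,125
Difference: |$3,125 − $4,125| = $1,000.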